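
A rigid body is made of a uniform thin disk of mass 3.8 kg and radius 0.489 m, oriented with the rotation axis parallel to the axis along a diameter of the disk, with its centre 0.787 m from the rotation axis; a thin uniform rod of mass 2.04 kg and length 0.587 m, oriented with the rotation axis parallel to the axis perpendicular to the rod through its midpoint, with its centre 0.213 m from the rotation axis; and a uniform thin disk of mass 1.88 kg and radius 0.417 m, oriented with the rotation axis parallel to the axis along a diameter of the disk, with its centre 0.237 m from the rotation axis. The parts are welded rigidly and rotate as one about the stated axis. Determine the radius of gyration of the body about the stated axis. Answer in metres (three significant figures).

Thin disk: I_cm = (1/4)MR² = (1/4)(3.8)(0.489)² = 0.22716 kg m²; centre at d = 0.787 m, so I = I_cm + Md² gives I = 0.22716 + (3.8)(0.787)² = 2.5808 kg m².
Thin rod: I_cm = (1/12)ML² = (1/12)(2.04)(0.587)² = 0.058577 kg m²; centre at d = 0.213 m, so I = I_cm + Md² gives I = 0.058577 + (2.04)(0.213)² = 0.15113 kg m².
Thin disk: I_cm = (1/4)MR² = (1/4)(1.88)(0.417)² = 0.081728 kg m²; centre at d = 0.237 m, so I = I_cm + Md² gives I = 0.081728 + (1.88)(0.237)² = 0.18733 kg m².
Total I = 2.9192 kg m²; total mass M = 7.72 kg.
k = √(I/M) = √(2.9192/7.72) = 0.61493 m.

0.615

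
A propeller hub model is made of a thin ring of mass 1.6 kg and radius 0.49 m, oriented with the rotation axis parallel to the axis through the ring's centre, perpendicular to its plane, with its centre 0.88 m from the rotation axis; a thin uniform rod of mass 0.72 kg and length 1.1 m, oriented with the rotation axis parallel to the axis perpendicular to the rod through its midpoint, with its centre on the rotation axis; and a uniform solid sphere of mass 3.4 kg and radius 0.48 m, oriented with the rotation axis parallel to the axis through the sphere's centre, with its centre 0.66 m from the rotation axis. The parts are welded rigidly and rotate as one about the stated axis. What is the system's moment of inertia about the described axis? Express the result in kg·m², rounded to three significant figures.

3.49

Thin ring: I_cm = MR² = (1.6)(0.49)² = 0.38416 kg·m²; centre at d = 0.88 m, so I = I_cm + Md² gives I = 0.38416 + (1.6)(0.88)² = 1.6232 kg·m².
Thin rod: I_cm = (1/12)ML² = (1/12)(0.72)(1.1)² = 0.0726 kg·m²; axis through the centre, so I = 0.0726 kg·m².
Solid sphere: I_cm = (2/5)MR² = (2/5)(3.4)(0.48)² = 0.31334 kg·m²; centre at d = 0.66 m, so I = I_cm + Md² gives I = 0.31334 + (3.4)(0.66)² = 1.7944 kg·m².
Total I = 1.6232 + 0.0726 + 1.7944 = 3.4902 kg·m².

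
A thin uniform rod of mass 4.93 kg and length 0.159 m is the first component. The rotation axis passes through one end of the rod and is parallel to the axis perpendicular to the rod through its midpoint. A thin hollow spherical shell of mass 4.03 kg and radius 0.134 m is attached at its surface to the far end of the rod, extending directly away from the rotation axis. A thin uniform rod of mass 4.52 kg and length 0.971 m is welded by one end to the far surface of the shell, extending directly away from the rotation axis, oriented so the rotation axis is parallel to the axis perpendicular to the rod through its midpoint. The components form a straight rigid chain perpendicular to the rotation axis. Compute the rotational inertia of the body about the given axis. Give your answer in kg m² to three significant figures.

4.55

Thin rod: I_cm = (1/12)ML² = (1/12)(4.93)(0.159)² = 0.010386 kg m²; centre at d = 0.0795 m, so I = I_cm + Md² gives I = 0.010386 + (4.93)(0.0795)² = 0.041545 kg m².
Spherical shell: I_cm = (2/3)MR² = (2/3)(4.03)(0.134)² = 0.048242 kg m²; centre at d = 0.0795 + 0.0795 + 0.134 = 0.293 m, so I = I_cm + Md² gives I = 0.048242 + (4.03)(0.293)² = 0.39421 kg m².
Thin rod: I_cm = (1/12)ML² = (1/12)(4.52)(0.971)² = 0.35514 kg m²; centre at d = 0.0795 + 0.0795 + 0.134 + 0.134 + 0.4855 = 0.9125 m, so I = I_cm + Md² gives I = 0.35514 + (4.52)(0.9125)² = 4.1187 kg m².
Total I = 0.041545 + 0.39421 + 4.1187 = 4.5545 kg m².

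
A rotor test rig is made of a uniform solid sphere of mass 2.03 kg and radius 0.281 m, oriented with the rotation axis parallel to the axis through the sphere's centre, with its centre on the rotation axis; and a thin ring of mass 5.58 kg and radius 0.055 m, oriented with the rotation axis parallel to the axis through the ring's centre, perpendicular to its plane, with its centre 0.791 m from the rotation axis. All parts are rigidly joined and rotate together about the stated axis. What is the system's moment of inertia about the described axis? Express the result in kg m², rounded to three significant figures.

3.57

Solid sphere: I_cm = (2/5)MR² = (2/5)(2.03)(0.281)² = 0.064116 kg m²; axis through the centre, so I = 0.064116 kg m².
Thin ring: I_cm = MR² = (5.58)(0.055)² = 0.016879 kg m²; centre at d = 0.791 m, so I = I_cm + Md² gives I = 0.016879 + (5.58)(0.791)² = 3.5082 kg m².
Total I = 0.064116 + 3.5082 = 3.5723 kg m².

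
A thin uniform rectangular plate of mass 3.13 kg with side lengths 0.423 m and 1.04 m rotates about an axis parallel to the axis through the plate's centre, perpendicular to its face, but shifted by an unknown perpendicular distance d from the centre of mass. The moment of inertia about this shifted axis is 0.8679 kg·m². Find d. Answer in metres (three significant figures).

0.415

About the centre-of-mass axis, I_cm = (1/12)M(a²+b²) = (1/12)(3.13)[(0.423)² + (1.04)²] = 0.32879 kg·m².
Parallel axis theorem: I = I_cm + Md², so Md² = 0.8679 − 0.32879 = 0.53911 kg·m².
d = √(0.53911 / 3.13) = 0.41502 m.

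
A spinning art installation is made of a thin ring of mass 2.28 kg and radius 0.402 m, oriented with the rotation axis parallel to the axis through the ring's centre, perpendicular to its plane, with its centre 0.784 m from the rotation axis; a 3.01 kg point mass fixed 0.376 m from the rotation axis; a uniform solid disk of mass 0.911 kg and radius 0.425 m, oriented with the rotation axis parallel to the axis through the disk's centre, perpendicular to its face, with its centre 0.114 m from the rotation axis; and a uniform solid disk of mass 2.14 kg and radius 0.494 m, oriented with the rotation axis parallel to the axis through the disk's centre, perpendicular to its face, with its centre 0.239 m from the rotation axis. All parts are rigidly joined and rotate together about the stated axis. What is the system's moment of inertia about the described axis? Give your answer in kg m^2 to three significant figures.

Thin ring: I_cm = MR² = (2.28)(0.402)² = 0.36846 kg m^2; centre at d = 0.784 m, so I = I_cm + Md² gives I = 0.36846 + (2.28)(0.784)² = 1.7699 kg m^2.
Point mass: I_cm = 0; centre at d = 0.376 m, so I = I_cm + Md² gives I = 0 + (3.01)(0.376)² = 0.42554 kg m^2.
Solid disk: I_cm = (1/2)MR² = (1/2)(0.911)(0.425)² = 0.082275 kg m^2; centre at d = 0.114 m, so I = I_cm + Md² gives I = 0.082275 + (0.911)(0.114)² = 0.094114 kg m^2.
Solid disk: I_cm = (1/2)MR² = (1/2)(2.14)(0.494)² = 0.26112 kg m^2; centre at d = 0.239 m, so I = I_cm + Md² gives I = 0.26112 + (2.14)(0.239)² = 0.38336 kg m^2.
Total I = 1.7699 + 0.42554 + 0.094114 + 0.38336 = 2.6729 kg m^2.

2.67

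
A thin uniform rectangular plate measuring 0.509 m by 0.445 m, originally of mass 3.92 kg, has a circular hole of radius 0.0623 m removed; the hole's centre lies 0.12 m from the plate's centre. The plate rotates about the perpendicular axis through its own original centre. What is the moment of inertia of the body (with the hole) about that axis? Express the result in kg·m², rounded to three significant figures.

Unpierced body about its centre: I₀ = (1/12)M(a²+b²) = (1/12)(3.92)[(0.509)² + (0.445)²] = 0.14932 kg·m².
The removed disk has mass m = M·πr²/(ab) = (3.92)·π(0.0623)²/(0.509·0.445) = 0.21103 kg (same uniform areal density).
Its moment of inertia about the rotation axis (parallel-axis theorem): I_hole = (1/2)mr² + md² = (1/2)(0.21103)(0.0623)² + (0.21103)(0.12)² = 0.0034483 kg·m².
Treating the hole as negative mass, I = I₀ − I_hole = 0.14932 − 0.0034483 = 0.14587 kg·m².

0.146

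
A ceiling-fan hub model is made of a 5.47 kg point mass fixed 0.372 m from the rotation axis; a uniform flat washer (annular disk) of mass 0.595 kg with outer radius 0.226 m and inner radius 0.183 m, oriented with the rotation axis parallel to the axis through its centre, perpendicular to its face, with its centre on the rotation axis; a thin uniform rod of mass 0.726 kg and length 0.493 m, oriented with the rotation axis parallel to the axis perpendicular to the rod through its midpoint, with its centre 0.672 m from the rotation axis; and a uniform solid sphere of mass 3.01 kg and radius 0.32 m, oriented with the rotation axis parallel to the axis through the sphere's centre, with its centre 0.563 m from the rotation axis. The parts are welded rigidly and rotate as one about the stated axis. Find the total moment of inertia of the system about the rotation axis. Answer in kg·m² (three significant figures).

2.20

Point mass: I_cm = 0; centre at d = 0.372 m, so I = I_cm + Md² gives I = 0 + (5.47)(0.372)² = 0.75696 kg·m².
Annular disk: I_cm = (1/2)M(R²+r²) = (1/2)(0.595)[(0.226)² + (0.183)²] = 0.025158 kg·m²; axis through the centre, so I = 0.025158 kg·m².
Thin rod: I_cm = (1/12)ML² = (1/12)(0.726)(0.493)² = 0.014704 kg·m²; centre at d = 0.672 m, so I = I_cm + Md² gives I = 0.014704 + (0.726)(0.672)² = 0.34255 kg·m².
Solid sphere: I_cm = (2/5)MR² = (2/5)(3.01)(0.32)² = 0.12329 kg·m²; centre at d = 0.563 m, so I = I_cm + Md² gives I = 0.12329 + (3.01)(0.563)² = 1.0774 kg·m².
Total I = 0.75696 + 0.025158 + 0.34255 + 1.0774 = 2.202 kg·m².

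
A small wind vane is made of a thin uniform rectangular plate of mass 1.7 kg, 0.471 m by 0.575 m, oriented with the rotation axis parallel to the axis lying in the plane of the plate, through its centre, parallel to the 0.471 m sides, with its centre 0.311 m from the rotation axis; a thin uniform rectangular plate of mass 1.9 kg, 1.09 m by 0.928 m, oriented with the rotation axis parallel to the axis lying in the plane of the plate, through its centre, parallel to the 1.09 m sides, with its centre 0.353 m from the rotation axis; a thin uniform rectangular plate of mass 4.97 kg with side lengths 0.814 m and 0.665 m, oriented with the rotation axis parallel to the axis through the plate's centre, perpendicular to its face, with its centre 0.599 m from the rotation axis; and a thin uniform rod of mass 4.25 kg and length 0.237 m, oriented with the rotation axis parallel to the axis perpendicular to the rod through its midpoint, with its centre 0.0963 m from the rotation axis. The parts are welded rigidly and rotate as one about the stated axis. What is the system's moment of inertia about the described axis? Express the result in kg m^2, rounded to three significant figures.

2.88

Rectangular plate: I_cm = (1/12)Mb² = (1/12)(1.7)(0.575)² = 0.046839 kg m^2; centre at d = 0.311 m, so the parallel axis theorem gives I = 0.046839 + (1.7)(0.311)² = 0.21126 kg m^2.
Rectangular plate: I_cm = (1/12)Mb² = (1/12)(1.9)(0.928)² = 0.13635 kg m^2; centre at d = 0.353 m, so the parallel axis theorem gives I = 0.13635 + (1.9)(0.353)² = 0.37311 kg m^2.
Rectangular plate: I_cm = (1/12)M(a²+b²) = (1/12)(4.97)[(0.814)² + (0.665)²] = 0.45758 kg m^2; centre at d = 0.599 m, so the parallel axis theorem gives I = 0.45758 + (4.97)(0.599)² = 2.2408 kg m^2.
Thin rod: I_cm = (1/12)ML² = (1/12)(4.25)(0.237)² = 0.019893 kg m^2; centre at d = 0.0963 m, so the parallel axis theorem gives I = 0.019893 + (4.25)(0.0963)² = 0.059306 kg m^2.
Total I = 0.21126 + 0.37311 + 2.2408 + 0.059306 = 2.8845 kg m^2.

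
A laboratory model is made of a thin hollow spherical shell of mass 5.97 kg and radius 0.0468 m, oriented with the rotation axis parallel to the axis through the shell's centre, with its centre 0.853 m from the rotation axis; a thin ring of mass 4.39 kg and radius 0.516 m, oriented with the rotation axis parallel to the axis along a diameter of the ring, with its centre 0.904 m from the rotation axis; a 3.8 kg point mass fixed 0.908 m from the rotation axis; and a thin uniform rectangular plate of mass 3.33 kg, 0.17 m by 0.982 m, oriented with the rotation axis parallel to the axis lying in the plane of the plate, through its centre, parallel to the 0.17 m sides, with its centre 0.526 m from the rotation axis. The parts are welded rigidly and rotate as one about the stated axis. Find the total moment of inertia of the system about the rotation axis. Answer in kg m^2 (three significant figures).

12.8

Spherical shell: I_cm = (2/3)MR² = (2/3)(5.97)(0.0468)² = 0.0087172 kg m^2; centre at d = 0.853 m, so I = I_cm + Md² gives I = 0.0087172 + (5.97)(0.853)² = 4.3525 kg m^2.
Thin ring: I_cm = (1/2)MR² = (1/2)(4.39)(0.516)² = 0.58443 kg m^2; centre at d = 0.904 m, so I = I_cm + Md² gives I = 0.58443 + (4.39)(0.904)² = 4.172 kg m^2.
Point mass: I_cm = 0; centre at d = 0.908 m, so I = I_cm + Md² gives I = 0 + (3.8)(0.908)² = 3.133 kg m^2.
Rectangular plate: I_cm = (1/12)Mb² = (1/12)(3.33)(0.982)² = 0.2676 kg m^2; centre at d = 0.526 m, so I = I_cm + Md² gives I = 0.2676 + (3.33)(0.526)² = 1.1889 kg m^2.
Total I = 4.3525 + 4.172 + 3.133 + 1.1889 = 12.846 kg m^2.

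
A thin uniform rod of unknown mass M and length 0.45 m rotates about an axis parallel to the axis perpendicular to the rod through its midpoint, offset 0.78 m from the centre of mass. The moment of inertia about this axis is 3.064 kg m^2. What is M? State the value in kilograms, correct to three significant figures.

4.90

I = I_cm + Md² = (1/12)ML² + Md² = M·[0.0833333·(0.45)² + (0.78)²] = M·0.62528.
So M = 3.064 / 0.62528 = 4.9002 kg.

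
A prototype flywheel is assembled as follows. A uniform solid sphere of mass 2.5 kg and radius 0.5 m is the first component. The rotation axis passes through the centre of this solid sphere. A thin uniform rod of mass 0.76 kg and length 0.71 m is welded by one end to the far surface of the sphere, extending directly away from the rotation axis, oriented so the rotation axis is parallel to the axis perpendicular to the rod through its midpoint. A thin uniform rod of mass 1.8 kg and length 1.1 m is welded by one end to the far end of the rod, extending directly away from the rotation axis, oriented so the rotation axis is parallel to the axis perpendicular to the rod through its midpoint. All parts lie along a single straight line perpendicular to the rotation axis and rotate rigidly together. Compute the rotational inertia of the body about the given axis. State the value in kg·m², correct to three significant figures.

Solid sphere: I_cm = (2/5)MR² = (2/5)(2.5)(0.5)² = 0.25 kg·m²; axis through the centre, so I = 0.25 kg·m².
Thin rod: I_cm = (1/12)ML² = (1/12)(0.76)(0.71)² = 0.031926 kg·m²; centre at d = 0.5 + 0.355 = 0.855 m, so I = I_cm + Md² gives I = 0.031926 + (0.76)(0.855)² = 0.58751 kg·m².
Thin rod: I_cm = (1/12)ML² = (1/12)(1.8)(1.1)² = 0.1815 kg·m²; centre at d = 0.5 + 0.355 + 0.355 + 0.55 = 1.76 m, so I = I_cm + Md² gives I = 0.1815 + (1.8)(1.76)² = 5.7572 kg·m².
Total I = 0.25 + 0.58751 + 5.7572 = 6.5947 kg·m².

6.59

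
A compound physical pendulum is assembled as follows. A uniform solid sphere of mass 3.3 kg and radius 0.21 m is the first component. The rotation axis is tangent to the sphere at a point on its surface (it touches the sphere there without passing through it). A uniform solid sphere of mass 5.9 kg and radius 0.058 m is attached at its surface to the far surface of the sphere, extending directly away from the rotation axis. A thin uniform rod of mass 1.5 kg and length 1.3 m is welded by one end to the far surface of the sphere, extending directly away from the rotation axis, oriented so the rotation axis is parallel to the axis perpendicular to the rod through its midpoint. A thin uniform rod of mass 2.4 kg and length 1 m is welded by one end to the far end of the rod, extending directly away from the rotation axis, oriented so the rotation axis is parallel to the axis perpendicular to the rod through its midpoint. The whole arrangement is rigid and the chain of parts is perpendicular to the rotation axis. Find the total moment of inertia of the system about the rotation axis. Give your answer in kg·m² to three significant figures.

17.2

Solid sphere: I_cm = (2/5)MR² = (2/5)(3.3)(0.21)² = 0.058212 kg·m²; centre at d = 0.21 m, so I = I_cm + Md² gives I = 0.058212 + (3.3)(0.21)² = 0.20374 kg·m².
Solid sphere: I_cm = (2/5)MR² = (2/5)(5.9)(0.058)² = 0.007939 kg·m²; centre at d = 0.21 + 0.21 + 0.058 = 0.478 m, so I = I_cm + Md² gives I = 0.007939 + (5.9)(0.478)² = 1.356 kg·m².
Thin rod: I_cm = (1/12)ML² = (1/12)(1.5)(1.3)² = 0.21125 kg·m²; centre at d = 0.21 + 0.21 + 0.058 + 0.058 + 0.65 = 1.186 m, so I = I_cm + Md² gives I = 0.21125 + (1.5)(1.186)² = 2.3211 kg·m².
Thin rod: I_cm = (1/12)ML² = (1/12)(2.4)(1)² = 0.2 kg·m²; centre at d = 0.21 + 0.21 + 0.058 + 0.058 + 0.65 + 0.65 + 0.5 = 2.336 m, so I = I_cm + Md² gives I = 0.2 + (2.4)(2.336)² = 13.297 kg·m².
Total I = 0.20374 + 1.356 + 2.3211 + 13.297 = 17.177 kg·m².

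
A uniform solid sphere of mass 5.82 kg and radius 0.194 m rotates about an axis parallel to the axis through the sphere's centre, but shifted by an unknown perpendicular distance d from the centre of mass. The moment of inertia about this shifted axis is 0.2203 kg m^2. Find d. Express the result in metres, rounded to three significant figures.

0.151

About the centre-of-mass axis, I_cm = (2/5)MR² = (2/5)(5.82)(0.194)² = 0.087617 kg m^2.
Parallel axis theorem: I = I_cm + Md², so Md² = 0.2203 − 0.087617 = 0.13268 kg m^2.
d = √(0.13268 / 5.82) = 0.15099 m.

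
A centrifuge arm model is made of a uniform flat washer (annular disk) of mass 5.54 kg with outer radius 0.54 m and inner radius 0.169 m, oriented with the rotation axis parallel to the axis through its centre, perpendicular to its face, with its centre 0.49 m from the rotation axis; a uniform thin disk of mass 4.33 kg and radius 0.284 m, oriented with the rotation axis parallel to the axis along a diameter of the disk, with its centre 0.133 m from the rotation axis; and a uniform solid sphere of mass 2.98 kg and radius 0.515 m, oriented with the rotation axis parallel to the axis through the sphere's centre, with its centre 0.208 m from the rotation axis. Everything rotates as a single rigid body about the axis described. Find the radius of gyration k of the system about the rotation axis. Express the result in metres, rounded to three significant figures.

0.469

Annular disk: I_cm = (1/2)M(R²+r²) = (1/2)(5.54)[(0.54)² + (0.169)²] = 0.88685 kg·m²; centre at d = 0.49 m, so I = I_cm + Md² gives I = 0.88685 + (5.54)(0.49)² = 2.217 kg·m².
Thin disk: I_cm = (1/4)MR² = (1/4)(4.33)(0.284)² = 0.08731 kg·m²; centre at d = 0.133 m, so I = I_cm + Md² gives I = 0.08731 + (4.33)(0.133)² = 0.1639 kg·m².
Solid sphere: I_cm = (2/5)MR² = (2/5)(2.98)(0.515)² = 0.31615 kg·m²; centre at d = 0.208 m, so I = I_cm + Md² gives I = 0.31615 + (2.98)(0.208)² = 0.44507 kg·m².
Total I = 2.826 kg·m²; total mass M = 12.85 kg.
k = √(I/M) = √(2.826/12.85) = 0.46896 m.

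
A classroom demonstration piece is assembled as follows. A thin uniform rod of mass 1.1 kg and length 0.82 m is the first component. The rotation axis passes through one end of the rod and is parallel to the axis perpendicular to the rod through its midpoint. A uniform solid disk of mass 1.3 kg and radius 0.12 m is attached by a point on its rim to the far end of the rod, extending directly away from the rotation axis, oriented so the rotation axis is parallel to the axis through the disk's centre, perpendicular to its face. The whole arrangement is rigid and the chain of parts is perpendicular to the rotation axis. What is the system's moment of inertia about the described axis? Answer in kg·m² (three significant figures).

1.40

Thin rod: I_cm = (1/12)ML² = (1/12)(1.1)(0.82)² = 0.061637 kg·m²; centre at d = 0.41 m, so I = I_cm + Md² gives I = 0.061637 + (1.1)(0.41)² = 0.24655 kg·m².
Solid disk: I_cm = (1/2)MR² = (1/2)(1.3)(0.12)² = 0.00936 kg·m²; centre at d = 0.41 + 0.41 + 0.12 = 0.94 m, so I = I_cm + Md² gives I = 0.00936 + (1.3)(0.94)² = 1.158 kg·m².
Total I = 0.24655 + 1.158 = 1.4046 kg·m².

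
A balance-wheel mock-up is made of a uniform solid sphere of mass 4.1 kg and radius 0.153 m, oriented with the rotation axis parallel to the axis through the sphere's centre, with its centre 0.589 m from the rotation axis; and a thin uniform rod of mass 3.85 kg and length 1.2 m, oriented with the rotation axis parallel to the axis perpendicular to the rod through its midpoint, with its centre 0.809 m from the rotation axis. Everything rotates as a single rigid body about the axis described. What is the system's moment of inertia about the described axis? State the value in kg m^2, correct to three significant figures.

4.44

Solid sphere: I_cm = (2/5)MR² = (2/5)(4.1)(0.153)² = 0.038391 kg m^2; centre at d = 0.589 m, so the parallel axis theorem gives I = 0.038391 + (4.1)(0.589)² = 1.4608 kg m^2.
Thin rod: I_cm = (1/12)ML² = (1/12)(3.85)(1.2)² = 0.462 kg m^2; centre at d = 0.809 m, so the parallel axis theorem gives I = 0.462 + (3.85)(0.809)² = 2.9818 kg m^2.
Total I = 1.4608 + 2.9818 = 4.4425 kg m^2.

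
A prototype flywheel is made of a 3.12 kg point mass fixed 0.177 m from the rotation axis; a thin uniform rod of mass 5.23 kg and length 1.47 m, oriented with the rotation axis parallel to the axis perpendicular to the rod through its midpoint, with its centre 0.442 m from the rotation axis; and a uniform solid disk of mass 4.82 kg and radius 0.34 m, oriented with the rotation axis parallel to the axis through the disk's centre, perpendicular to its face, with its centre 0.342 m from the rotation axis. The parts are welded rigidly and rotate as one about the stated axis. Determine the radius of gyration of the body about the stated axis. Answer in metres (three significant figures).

Point mass: I_cm = 0; centre at d = 0.177 m, so I = I_cm + Md² gives I = 0 + (3.12)(0.177)² = 0.097746 kg·m².
Thin rod: I_cm = (1/12)ML² = (1/12)(5.23)(1.47)² = 0.94179 kg·m²; centre at d = 0.442 m, so I = I_cm + Md² gives I = 0.94179 + (5.23)(0.442)² = 1.9635 kg·m².
Solid disk: I_cm = (1/2)MR² = (1/2)(4.82)(0.34)² = 0.2786 kg·m²; centre at d = 0.342 m, so I = I_cm + Md² gives I = 0.2786 + (4.82)(0.342)² = 0.84236 kg·m².
Total I = 2.9037 kg·m²; total mass M = 13.17 kg.
k = √(I/M) = √(2.9037/13.17) = 0.46955 m.

0.470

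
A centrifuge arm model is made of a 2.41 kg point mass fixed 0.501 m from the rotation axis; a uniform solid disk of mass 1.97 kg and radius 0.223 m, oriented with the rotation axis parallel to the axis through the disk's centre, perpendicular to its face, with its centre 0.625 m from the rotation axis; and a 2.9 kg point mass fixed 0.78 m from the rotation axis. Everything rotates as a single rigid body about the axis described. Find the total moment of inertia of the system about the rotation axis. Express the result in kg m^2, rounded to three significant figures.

3.19

Point mass: I_cm = 0; centre at d = 0.501 m, so the parallel axis theorem gives I = 0 + (2.41)(0.501)² = 0.60491 kg m^2.
Solid disk: I_cm = (1/2)MR² = (1/2)(1.97)(0.223)² = 0.048983 kg m^2; centre at d = 0.625 m, so the parallel axis theorem gives I = 0.048983 + (1.97)(0.625)² = 0.81851 kg m^2.
Point mass: I_cm = 0; centre at d = 0.78 m, so the parallel axis theorem gives I = 0 + (2.9)(0.78)² = 1.7644 kg m^2.
Total I = 0.60491 + 0.81851 + 1.7644 = 3.1878 kg m^2.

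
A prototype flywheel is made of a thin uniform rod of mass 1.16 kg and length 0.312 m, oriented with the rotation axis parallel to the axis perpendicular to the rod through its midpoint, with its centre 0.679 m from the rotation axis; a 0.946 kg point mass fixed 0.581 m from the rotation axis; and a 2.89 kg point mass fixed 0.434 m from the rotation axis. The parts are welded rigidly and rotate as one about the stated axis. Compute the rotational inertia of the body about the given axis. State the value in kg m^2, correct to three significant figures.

1.41

Thin rod: I_cm = (1/12)ML² = (1/12)(1.16)(0.312)² = 0.0094099 kg m^2; centre at d = 0.679 m, so the parallel axis theorem gives I = 0.0094099 + (1.16)(0.679)² = 0.54422 kg m^2.
Point mass: I_cm = 0; centre at d = 0.581 m, so the parallel axis theorem gives I = 0 + (0.946)(0.581)² = 0.31933 kg m^2.
Point mass: I_cm = 0; centre at d = 0.434 m, so the parallel axis theorem gives I = 0 + (2.89)(0.434)² = 0.54435 kg m^2.
Total I = 0.54422 + 0.31933 + 0.54435 = 1.4079 kg m^2.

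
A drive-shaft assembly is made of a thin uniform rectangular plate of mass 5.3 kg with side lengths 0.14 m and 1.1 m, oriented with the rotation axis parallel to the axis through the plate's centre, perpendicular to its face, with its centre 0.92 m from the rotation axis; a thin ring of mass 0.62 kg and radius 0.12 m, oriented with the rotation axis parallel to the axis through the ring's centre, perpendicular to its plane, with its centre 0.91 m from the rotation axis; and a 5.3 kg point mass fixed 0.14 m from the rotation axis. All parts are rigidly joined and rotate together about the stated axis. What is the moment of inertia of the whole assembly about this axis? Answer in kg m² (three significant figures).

5.66

Rectangular plate: I_cm = (1/12)M(a²+b²) = (1/12)(5.3)[(0.14)² + (1.1)²] = 0.54307 kg m²; centre at d = 0.92 m, so the parallel axis theorem gives I = 0.54307 + (5.3)(0.92)² = 5.029 kg m².
Thin ring: I_cm = MR² = (0.62)(0.12)² = 0.008928 kg m²; centre at d = 0.91 m, so the parallel axis theorem gives I = 0.008928 + (0.62)(0.91)² = 0.52235 kg m².
Point mass: I_cm = 0; centre at d = 0.14 m, so the parallel axis theorem gives I = 0 + (5.3)(0.14)² = 0.10388 kg m².
Total I = 5.029 + 0.52235 + 0.10388 = 5.6552 kg m².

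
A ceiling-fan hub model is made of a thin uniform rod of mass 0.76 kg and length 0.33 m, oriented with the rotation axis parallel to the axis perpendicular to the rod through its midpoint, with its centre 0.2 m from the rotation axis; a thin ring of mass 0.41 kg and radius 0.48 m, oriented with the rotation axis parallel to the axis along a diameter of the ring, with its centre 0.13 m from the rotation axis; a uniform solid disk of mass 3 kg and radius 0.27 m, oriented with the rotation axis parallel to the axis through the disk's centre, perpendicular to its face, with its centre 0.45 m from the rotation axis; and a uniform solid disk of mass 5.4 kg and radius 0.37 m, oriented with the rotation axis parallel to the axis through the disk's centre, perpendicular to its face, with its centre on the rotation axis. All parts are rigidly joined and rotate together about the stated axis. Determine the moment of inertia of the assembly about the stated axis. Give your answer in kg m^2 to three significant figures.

Thin rod: I_cm = (1/12)ML² = (1/12)(0.76)(0.33)² = 0.006897 kg m^2; centre at d = 0.2 m, so I = I_cm + Md² gives I = 0.006897 + (0.76)(0.2)² = 0.037297 kg m^2.
Thin ring: I_cm = (1/2)MR² = (1/2)(0.41)(0.48)² = 0.047232 kg m^2; centre at d = 0.13 m, so I = I_cm + Md² gives I = 0.047232 + (0.41)(0.13)² = 0.054161 kg m^2.
Solid disk: I_cm = (1/2)MR² = (1/2)(3)(0.27)² = 0.10935 kg m^2; centre at d = 0.45 m, so I = I_cm + Md² gives I = 0.10935 + (3)(0.45)² = 0.71685 kg m^2.
Solid disk: I_cm = (1/2)MR² = (1/2)(5.4)(0.37)² = 0.36963 kg m^2; axis through the centre, so I = 0.36963 kg m^2.
Total I = 0.037297 + 0.054161 + 0.71685 + 0.36963 = 1.1779 kg m^2.

1.18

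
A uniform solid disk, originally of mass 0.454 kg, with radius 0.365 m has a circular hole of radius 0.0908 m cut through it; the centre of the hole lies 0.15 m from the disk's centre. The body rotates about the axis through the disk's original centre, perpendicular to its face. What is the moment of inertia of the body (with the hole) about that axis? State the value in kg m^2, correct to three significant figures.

Unpierced body about its centre: I₀ = (1/2)MR² = (1/2)(0.454)(0.365)² = 0.030242 kg m^2.
The removed disk has mass m = M·(r/R)² = (0.454)(0.0908/0.365)² = 0.028096 kg (same uniform areal density).
Its moment of inertia about the rotation axis (parallel-axis theorem): I_hole = (1/2)mr² + md² = (1/2)(0.028096)(0.0908)² + (0.028096)(0.15)² = 0.00074798 kg m^2.
Treating the hole as negative mass, I = I₀ − I_hole = 0.030242 − 0.00074798 = 0.029494 kg m^2.

0.0295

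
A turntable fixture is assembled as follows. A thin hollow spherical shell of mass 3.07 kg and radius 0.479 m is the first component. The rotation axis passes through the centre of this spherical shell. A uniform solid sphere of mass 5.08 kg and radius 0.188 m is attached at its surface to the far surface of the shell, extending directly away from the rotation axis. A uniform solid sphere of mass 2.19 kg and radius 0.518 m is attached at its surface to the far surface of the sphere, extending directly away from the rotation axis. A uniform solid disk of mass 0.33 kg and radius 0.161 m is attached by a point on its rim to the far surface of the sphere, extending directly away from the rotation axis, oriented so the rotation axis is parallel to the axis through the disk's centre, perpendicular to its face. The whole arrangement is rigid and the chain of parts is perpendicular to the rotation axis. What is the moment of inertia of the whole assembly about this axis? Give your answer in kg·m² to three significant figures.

8.56

Spherical shell: I_cm = (2/3)MR² = (2/3)(3.07)(0.479)² = 0.46959 kg·m²; axis through the centre, so I = 0.46959 kg·m².
Solid sphere: I_cm = (2/5)MR² = (2/5)(5.08)(0.188)² = 0.071819 kg·m²; centre at d = 0.479 + 0.188 = 0.667 m, so the parallel axis theorem gives I = 0.071819 + (5.08)(0.667)² = 2.3319 kg·m².
Solid sphere: I_cm = (2/5)MR² = (2/5)(2.19)(0.518)² = 0.23505 kg·m²; centre at d = 0.479 + 0.188 + 0.188 + 0.518 = 1.373 m, so the parallel axis theorem gives I = 0.23505 + (2.19)(1.373)² = 4.3635 kg·m².
Solid disk: I_cm = (1/2)MR² = (1/2)(0.33)(0.161)² = 0.004277 kg·m²; centre at d = 0.479 + 0.188 + 0.188 + 0.518 + 0.518 + 0.161 = 2.052 m, so the parallel axis theorem gives I = 0.004277 + (0.33)(2.052)² = 1.3938 kg·m².
Total I = 0.46959 + 2.3319 + 4.3635 + 1.3938 = 8.5587 kg·m².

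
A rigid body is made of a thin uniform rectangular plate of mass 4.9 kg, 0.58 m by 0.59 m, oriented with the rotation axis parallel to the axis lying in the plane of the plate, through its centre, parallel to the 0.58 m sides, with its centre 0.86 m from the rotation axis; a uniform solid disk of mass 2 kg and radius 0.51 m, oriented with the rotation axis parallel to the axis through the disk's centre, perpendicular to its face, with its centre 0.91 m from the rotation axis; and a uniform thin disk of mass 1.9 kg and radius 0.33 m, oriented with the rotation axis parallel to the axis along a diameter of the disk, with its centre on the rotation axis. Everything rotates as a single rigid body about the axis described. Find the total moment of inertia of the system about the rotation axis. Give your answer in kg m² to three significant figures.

5.73

Rectangular plate: I_cm = (1/12)Mb² = (1/12)(4.9)(0.59)² = 0.14214 kg m²; centre at d = 0.86 m, so I = I_cm + Md² gives I = 0.14214 + (4.9)(0.86)² = 3.7662 kg m².
Solid disk: I_cm = (1/2)MR² = (1/2)(2)(0.51)² = 0.2601 kg m²; centre at d = 0.91 m, so I = I_cm + Md² gives I = 0.2601 + (2)(0.91)² = 1.9163 kg m².
Thin disk: I_cm = (1/4)MR² = (1/4)(1.9)(0.33)² = 0.051728 kg m²; axis through the centre, so I = 0.051728 kg m².
Total I = 3.7662 + 1.9163 + 0.051728 = 5.7342 kg m².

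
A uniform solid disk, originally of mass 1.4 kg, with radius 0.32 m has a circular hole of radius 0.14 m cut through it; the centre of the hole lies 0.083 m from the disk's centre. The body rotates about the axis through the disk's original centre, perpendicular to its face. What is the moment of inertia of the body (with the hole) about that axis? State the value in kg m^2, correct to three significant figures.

0.0672

Unpierced body about its centre: I₀ = (1/2)MR² = (1/2)(1.4)(0.32)² = 0.07168 kg m^2.
The removed disk has mass m = M·(r/R)² = (1.4)(0.14/0.32)² = 0.26797 kg (same uniform areal density).
Its moment of inertia about the rotation axis (parallel-axis theorem): I_hole = (1/2)mr² + md² = (1/2)(0.26797)(0.14)² + (0.26797)(0.083)² = 0.0044721 kg m^2.
Treating the hole as negative mass, I = I₀ − I_hole = 0.07168 − 0.0044721 = 0.067208 kg m^2.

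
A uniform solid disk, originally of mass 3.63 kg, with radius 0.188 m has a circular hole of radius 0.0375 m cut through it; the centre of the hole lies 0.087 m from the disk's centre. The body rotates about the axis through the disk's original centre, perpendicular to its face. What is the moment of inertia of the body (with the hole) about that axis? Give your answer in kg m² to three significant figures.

0.0630

Unpierced body about its centre: I₀ = (1/2)MR² = (1/2)(3.63)(0.188)² = 0.064149 kg m².
The removed disk has mass m = M·(r/R)² = (3.63)(0.0375/0.188)² = 0.14443 kg (same uniform areal density).
Its moment of inertia about the rotation axis (parallel-axis theorem): I_hole = (1/2)mr² + md² = (1/2)(0.14443)(0.0375)² + (0.14443)(0.087)² = 0.0011947 kg m².
Treating the hole as negative mass, I = I₀ − I_hole = 0.064149 − 0.0011947 = 0.062955 kg m².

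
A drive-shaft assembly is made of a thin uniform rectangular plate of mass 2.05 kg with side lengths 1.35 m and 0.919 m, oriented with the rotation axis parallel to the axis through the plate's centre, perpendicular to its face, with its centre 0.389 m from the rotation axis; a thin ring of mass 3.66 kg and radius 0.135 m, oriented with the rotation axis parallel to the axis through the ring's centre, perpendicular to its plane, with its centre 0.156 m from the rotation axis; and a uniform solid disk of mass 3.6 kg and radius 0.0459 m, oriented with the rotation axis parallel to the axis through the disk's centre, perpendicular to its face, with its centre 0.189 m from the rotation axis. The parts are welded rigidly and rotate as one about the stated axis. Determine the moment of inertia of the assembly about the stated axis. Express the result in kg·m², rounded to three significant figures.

Rectangular plate: I_cm = (1/12)M(a²+b²) = (1/12)(2.05)[(1.35)² + (0.919)²] = 0.45562 kg·m²; centre at d = 0.389 m, so I = I_cm + Md² gives I = 0.45562 + (2.05)(0.389)² = 0.76583 kg·m².
Thin ring: I_cm = MR² = (3.66)(0.135)² = 0.066704 kg·m²; centre at d = 0.156 m, so I = I_cm + Md² gives I = 0.066704 + (3.66)(0.156)² = 0.15577 kg·m².
Solid disk: I_cm = (1/2)MR² = (1/2)(3.6)(0.0459)² = 0.0037923 kg·m²; centre at d = 0.189 m, so I = I_cm + Md² gives I = 0.0037923 + (3.6)(0.189)² = 0.13239 kg·m².
Total I = 0.76583 + 0.15577 + 0.13239 = 1.054 kg·m².

1.05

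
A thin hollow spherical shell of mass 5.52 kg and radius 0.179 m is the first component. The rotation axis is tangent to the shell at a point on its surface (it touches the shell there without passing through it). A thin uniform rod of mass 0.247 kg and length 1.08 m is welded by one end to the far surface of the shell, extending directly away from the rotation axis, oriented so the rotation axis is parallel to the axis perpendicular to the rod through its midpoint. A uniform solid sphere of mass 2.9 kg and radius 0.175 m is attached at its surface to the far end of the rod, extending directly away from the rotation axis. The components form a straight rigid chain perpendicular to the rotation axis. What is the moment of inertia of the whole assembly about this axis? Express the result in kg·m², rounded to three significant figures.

Spherical shell: I_cm = (2/3)MR² = (2/3)(5.52)(0.179)² = 0.11791 kg·m²; centre at d = 0.179 m, so I = I_cm + Md² gives I = 0.11791 + (5.52)(0.179)² = 0.29478 kg·m².
Thin rod: I_cm = (1/12)ML² = (1/12)(0.247)(1.08)² = 0.024008 kg·m²; centre at d = 0.179 + 0.179 + 0.54 = 0.898 m, so I = I_cm + Md² gives I = 0.024008 + (0.247)(0.898)² = 0.22319 kg·m².
Solid sphere: I_cm = (2/5)MR² = (2/5)(2.9)(0.175)² = 0.035525 kg·m²; centre at d = 0.179 + 0.179 + 0.54 + 0.54 + 0.175 = 1.613 m, so I = I_cm + Md² gives I = 0.035525 + (2.9)(1.613)² = 7.5807 kg·m².
Total I = 0.29478 + 0.22319 + 7.5807 = 8.0986 kg·m².

8.10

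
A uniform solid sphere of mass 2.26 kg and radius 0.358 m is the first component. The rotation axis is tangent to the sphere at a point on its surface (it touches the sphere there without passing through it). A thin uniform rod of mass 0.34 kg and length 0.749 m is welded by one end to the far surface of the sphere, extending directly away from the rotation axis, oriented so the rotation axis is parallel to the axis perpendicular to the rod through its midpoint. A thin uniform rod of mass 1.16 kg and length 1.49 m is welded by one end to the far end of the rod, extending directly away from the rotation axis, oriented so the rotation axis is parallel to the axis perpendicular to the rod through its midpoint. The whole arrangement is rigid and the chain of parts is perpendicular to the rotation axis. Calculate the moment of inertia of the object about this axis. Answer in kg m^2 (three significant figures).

6.71

Solid sphere: I_cm = (2/5)MR² = (2/5)(2.26)(0.358)² = 0.11586 kg m^2; centre at d = 0.358 m, so I = I_cm + Md² gives I = 0.11586 + (2.26)(0.358)² = 0.40551 kg m^2.
Thin rod: I_cm = (1/12)ML² = (1/12)(0.34)(0.749)² = 0.015895 kg m^2; centre at d = 0.358 + 0.358 + 0.3745 = 1.0905 m, so I = I_cm + Md² gives I = 0.015895 + (0.34)(1.0905)² = 0.42022 kg m^2.
Thin rod: I_cm = (1/12)ML² = (1/12)(1.16)(1.49)² = 0.21461 kg m^2; centre at d = 0.358 + 0.358 + 0.3745 + 0.3745 + 0.745 = 2.21 m, so I = I_cm + Md² gives I = 0.21461 + (1.16)(2.21)² = 5.8802 kg m^2.
Total I = 0.40551 + 0.42022 + 5.8802 = 6.7059 kg m^2.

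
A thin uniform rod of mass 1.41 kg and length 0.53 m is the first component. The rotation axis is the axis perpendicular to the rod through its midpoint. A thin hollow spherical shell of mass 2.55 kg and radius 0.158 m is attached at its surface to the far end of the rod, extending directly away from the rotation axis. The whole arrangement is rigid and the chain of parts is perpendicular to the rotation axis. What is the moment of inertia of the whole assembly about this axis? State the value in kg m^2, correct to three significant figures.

0.532

Thin rod: I_cm = (1/12)ML² = (1/12)(1.41)(0.53)² = 0.033006 kg m^2; axis through the centre, so I = 0.033006 kg m^2.
Spherical shell: I_cm = (2/3)MR² = (2/3)(2.55)(0.158)² = 0.042439 kg m^2; centre at d = 0.265 + 0.158 = 0.423 m, so I = I_cm + Md² gives I = 0.042439 + (2.55)(0.423)² = 0.49871 kg m^2.
Total I = 0.033006 + 0.49871 = 0.53171 kg m^2.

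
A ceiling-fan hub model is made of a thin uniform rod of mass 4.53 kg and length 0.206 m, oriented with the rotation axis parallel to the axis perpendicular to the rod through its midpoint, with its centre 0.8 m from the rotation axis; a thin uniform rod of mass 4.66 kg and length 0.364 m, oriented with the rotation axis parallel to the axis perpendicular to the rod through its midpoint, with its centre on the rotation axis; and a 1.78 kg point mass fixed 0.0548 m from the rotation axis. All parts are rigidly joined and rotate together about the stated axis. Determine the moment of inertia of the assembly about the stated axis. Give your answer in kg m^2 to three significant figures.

2.97

Thin rod: I_cm = (1/12)ML² = (1/12)(4.53)(0.206)² = 0.01602 kg m^2; centre at d = 0.8 m, so the parallel axis theorem gives I = 0.01602 + (4.53)(0.8)² = 2.9152 kg m^2.
Thin rod: I_cm = (1/12)ML² = (1/12)(4.66)(0.364)² = 0.051453 kg m^2; axis through the centre, so I = 0.051453 kg m^2.
Point mass: I_cm = 0; centre at d = 0.0548 m, so the parallel axis theorem gives I = 0 + (1.78)(0.0548)² = 0.0053454 kg m^2.
Total I = 2.9152 + 0.051453 + 0.0053454 = 2.972 kg m^2.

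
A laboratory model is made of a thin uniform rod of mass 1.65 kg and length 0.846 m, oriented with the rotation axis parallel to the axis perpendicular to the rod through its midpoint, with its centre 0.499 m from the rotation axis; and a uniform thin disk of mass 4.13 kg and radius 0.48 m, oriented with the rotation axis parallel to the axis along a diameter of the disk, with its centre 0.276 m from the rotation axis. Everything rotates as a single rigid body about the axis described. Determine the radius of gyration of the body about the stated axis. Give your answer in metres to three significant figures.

0.429

Thin rod: I_cm = (1/12)ML² = (1/12)(1.65)(0.846)² = 0.098411 kg m^2; centre at d = 0.499 m, so the parallel axis theorem gives I = 0.098411 + (1.65)(0.499)² = 0.50926 kg m^2.
Thin disk: I_cm = (1/4)MR² = (1/4)(4.13)(0.48)² = 0.23789 kg m^2; centre at d = 0.276 m, so the parallel axis theorem gives I = 0.23789 + (4.13)(0.276)² = 0.55249 kg m^2.
Total I = 1.0618 kg m^2; total mass M = 5.78 kg.
k = √(I/M) = √(1.0618/5.78) = 0.4286 m.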